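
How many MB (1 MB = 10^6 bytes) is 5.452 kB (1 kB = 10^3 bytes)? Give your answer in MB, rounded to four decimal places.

5.452 kB × 1,000 bytes/kB = 5,452 bytes
1 MB = 1,000,000 bytes
5,452 / 1,000,000 = 0.0055 MB

0.0055 MB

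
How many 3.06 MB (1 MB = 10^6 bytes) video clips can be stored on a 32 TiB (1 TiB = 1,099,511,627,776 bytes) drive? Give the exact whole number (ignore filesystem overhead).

Capacity: 32 TiB = 35,184,372,088,832 bytes
Per item: 3.06 MB = 3,060,000 bytes
⌊35,184,372,088,832 / 3,060,000⌋ = 11,498,160

11,498,160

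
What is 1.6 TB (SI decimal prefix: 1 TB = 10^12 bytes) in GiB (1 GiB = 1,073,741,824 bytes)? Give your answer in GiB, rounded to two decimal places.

1,490.12 GiB

1.6 TB × 1,000,000,000,000 bytes/TB = 1,600,000,000,000 bytes
1 GiB = 2^30 bytes = 1,073,741,824 bytes
1,600,000,000,000 / 1,073,741,824 = 1,490.12 GiB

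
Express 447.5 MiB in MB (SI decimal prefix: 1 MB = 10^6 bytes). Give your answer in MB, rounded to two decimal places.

447.5 MiB = 447.5 × 2^20 bytes = 469,237,760 bytes
1 MB = 1,000,000 bytes
469,237,760 / 1,000,000 = 469.24 MB

469.24 MB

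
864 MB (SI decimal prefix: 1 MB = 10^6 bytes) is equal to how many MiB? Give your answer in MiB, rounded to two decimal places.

823.97 MiB

864 MB = 864 × 10^6 bytes = 864,000,000 bytes
1 MiB = 1,048,576 bytes
864,000,000 / 1,048,576 = 823.97 MiB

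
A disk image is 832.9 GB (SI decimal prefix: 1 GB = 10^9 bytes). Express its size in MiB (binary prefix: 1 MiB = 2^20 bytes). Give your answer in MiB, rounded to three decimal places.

832.9 GB × 1,000,000,000 bytes/GB = 832,900,000,000 bytes
1 MiB = 2^20 bytes = 1,048,576 bytes
832,900,000,000 / 1,048,576 = 794,315.338 MiB

794,315.338 MiB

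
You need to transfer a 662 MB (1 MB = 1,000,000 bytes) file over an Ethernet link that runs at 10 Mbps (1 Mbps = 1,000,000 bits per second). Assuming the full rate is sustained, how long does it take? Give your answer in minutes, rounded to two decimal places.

8.83 minutes

662 MB = 662,000,000 bytes = 5,296,000,000 bits
10 Mbps = 10,000,000 bits/s
time = 5,296,000,000 / 10,000,000 = 529.600 s
529.600 s / 60 = 8.83 minutes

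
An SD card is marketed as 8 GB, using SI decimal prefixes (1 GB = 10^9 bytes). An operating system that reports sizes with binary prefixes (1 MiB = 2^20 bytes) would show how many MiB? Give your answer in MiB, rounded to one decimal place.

8 GB = 8 × 10^9 bytes = 8,000,000,000 bytes
1 MiB = 1,048,576 bytes
8,000,000,000 / 1,048,576 = 7,629.4 MiB

7,629.4 MiB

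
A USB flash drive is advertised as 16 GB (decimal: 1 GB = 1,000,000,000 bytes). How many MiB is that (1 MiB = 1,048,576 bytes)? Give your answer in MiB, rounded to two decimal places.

15,258.79 MiB

16 GB × 1,000,000,000 bytes/GB = 16,000,000,000 bytes
1 MiB = 2^20 bytes = 1,048,576 bytes
16,000,000,000 / 1,048,576 = 15,258.79 MiB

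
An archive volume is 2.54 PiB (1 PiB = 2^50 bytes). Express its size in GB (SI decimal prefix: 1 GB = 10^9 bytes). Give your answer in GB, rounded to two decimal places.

2,859,785.76 GB

2.54 PiB × 1,125,899,906,842,624 bytes/PiB = 2,859,785,763,380,264.96 bytes
1 GB = 10^9 bytes = 1,000,000,000 bytes
2,859,785,763,380,264.96 / 1,000,000,000 = 2,859,785.76 GB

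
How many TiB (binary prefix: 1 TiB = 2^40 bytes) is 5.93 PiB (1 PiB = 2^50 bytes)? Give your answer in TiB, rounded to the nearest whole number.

6,072 TiB

5.93 PiB = 5.93 × 2^50 bytes = 6,676,586,447,576,760.32 bytes
1 TiB = 1,099,511,627,776 bytes
6,676,586,447,576,760.32 / 1,099,511,627,776 = 6,072 TiB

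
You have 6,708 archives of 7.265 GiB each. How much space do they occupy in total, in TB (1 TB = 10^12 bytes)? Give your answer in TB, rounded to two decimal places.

Total = 6,708 × 7.265 GiB = 48733.62 GiB
= 48733.62 × 1,073,741,824 bytes = 52,327,326,028,922.88 bytes
1 TB = 1,000,000,000,000 bytes
52,327,326,028,922.88 / 1,000,000,000,000 = 52.33 TB

52.33 TB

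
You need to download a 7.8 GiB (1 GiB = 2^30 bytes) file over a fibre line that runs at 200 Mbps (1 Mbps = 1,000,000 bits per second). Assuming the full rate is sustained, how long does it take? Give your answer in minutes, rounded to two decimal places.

5.58 minutes

7.8 GiB = 8,375,186,227.2 bytes = 67,001,489,817.6 bits
200 Mbps = 200,000,000 bits/s
time = 67,001,489,817.6 / 200,000,000 = 335.007 s
335.007 s / 60 = 5.58 minutes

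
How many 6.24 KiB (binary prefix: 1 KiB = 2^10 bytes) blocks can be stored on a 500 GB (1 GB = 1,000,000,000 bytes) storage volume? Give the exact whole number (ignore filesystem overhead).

78,250,200

Capacity: 500 GB = 500,000,000,000 bytes
Per item: 6.24 KiB = 6,389.76 bytes
⌊500,000,000,000 / 6,389.76⌋ = 78,250,200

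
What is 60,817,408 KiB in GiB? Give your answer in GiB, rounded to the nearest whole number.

58 GiB

60,817,408 KiB × 1,024 bytes/KiB = 62,277,025,792 bytes
1 GiB = 1,073,741,824 bytes
62,277,025,792 / 1,073,741,824 = 58 GiB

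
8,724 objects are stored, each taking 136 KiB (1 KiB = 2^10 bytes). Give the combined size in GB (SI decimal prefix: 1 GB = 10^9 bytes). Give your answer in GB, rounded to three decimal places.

Total = 8,724 × 136 KiB = 1,186,464 KiB
= 1,186,464 × 1,024 bytes = 1,214,939,136 bytes
1 GB = 1,000,000,000 bytes
1,214,939,136 / 1,000,000,000 = 1.215 GB

1.215 GB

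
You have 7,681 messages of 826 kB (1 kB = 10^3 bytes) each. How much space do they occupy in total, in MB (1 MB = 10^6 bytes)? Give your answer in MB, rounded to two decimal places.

6,344.51 MB

Total = 7,681 × 826 kB = 6,344,506 kB
= 6,344,506 × 1,000 bytes = 6,344,506,000 bytes
1 MB = 1,000,000 bytes
6,344,506,000 / 1,000,000 = 6,344.51 MB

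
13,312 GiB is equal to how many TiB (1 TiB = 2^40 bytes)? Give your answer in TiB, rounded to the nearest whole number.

13,312 GiB = 13,312 × 2^30 bytes = 14,293,651,161,088 bytes
1 TiB = 2^40 bytes = 1,099,511,627,776 bytes
14,293,651,161,088 / 1,099,511,627,776 = 13 TiB

13 TiB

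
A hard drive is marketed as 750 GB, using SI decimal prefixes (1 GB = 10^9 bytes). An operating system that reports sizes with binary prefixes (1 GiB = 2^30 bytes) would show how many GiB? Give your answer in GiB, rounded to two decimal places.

698.49 GiB

750 GB × 1,000,000,000 bytes/GB = 750,000,000,000 bytes
1 GiB = 2^30 bytes = 1,073,741,824 bytes
750,000,000,000 / 1,073,741,824 = 698.49 GiB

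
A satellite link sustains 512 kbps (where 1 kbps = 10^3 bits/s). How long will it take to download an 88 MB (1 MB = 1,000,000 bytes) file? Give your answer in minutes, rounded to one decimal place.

88 MB = 88,000,000 bytes = 704,000,000 bits
512 kbps = 512,000 bits/s
time = 704,000,000 / 512,000 = 1,375.00 s
1,375.00 s / 60 = 22.9 minutes

22.9 minutes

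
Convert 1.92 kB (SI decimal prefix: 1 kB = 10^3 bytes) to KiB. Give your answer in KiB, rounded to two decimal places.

1.92 kB = 1.92 × 10^3 bytes = 1,920 bytes
1 KiB = 2^10 bytes = 1,024 bytes
1,920 / 1,024 = 1.88 KiB

1.88 KiB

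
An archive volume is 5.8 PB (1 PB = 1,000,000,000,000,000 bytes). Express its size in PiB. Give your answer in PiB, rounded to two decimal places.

5.15 PiB

5.8 PB = 5.8 × 10^15 bytes = 5,800,000,000,000,000 bytes
1 PiB = 1,125,899,906,842,624 bytes
5,800,000,000,000,000 / 1,125,899,906,842,624 = 5.15 PiB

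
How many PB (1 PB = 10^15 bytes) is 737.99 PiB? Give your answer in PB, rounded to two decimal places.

737.99 PiB = 737.99 × 2^50 bytes = 830,902,872,250,788,085.76 bytes
1 PB = 1,000,000,000,000,000 bytes
830,902,872,250,788,085.76 / 1,000,000,000,000,000 = 830.90 PB

830.90 PB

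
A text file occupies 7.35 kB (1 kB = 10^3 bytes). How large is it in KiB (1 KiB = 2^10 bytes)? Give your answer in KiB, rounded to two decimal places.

7.35 kB = 7.35 × 10^3 bytes = 7,350 bytes
1 KiB = 2^10 bytes = 1,024 bytes
7,350 / 1,024 = 7.18 KiB

7.18 KiB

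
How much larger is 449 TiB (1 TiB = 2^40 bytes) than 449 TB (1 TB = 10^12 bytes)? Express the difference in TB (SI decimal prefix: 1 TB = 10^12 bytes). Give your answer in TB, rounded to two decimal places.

44.68 TB

449 TiB = 449 × 1,099,511,627,776 = 493,680,720,871,424 bytes
449 TB = 449 × 1,000,000,000,000 = 449,000,000,000,000 bytes
difference = 44,680,720,871,424 bytes
44,680,720,871,424 / 1,000,000,000,000 = 44.68 TB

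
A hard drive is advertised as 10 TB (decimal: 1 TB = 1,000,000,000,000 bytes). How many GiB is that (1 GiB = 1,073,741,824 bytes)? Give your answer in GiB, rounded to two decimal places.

10 TB = 10 × 10^12 bytes = 10,000,000,000,000 bytes
1 GiB = 1,073,741,824 bytes
10,000,000,000,000 / 1,073,741,824 = 9,313.23 GiB

9,313.23 GiB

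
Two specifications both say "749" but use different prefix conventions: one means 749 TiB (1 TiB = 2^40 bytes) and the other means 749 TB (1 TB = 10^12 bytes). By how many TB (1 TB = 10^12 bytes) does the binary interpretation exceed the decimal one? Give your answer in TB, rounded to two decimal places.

749 TiB = 749 × 1,099,511,627,776 = 823,534,209,204,224 bytes
749 TB = 749 × 1,000,000,000,000 = 749,000,000,000,000 bytes
difference = 74,534,209,204,224 bytes
74,534,209,204,224 / 1,000,000,000,000 = 74.53 TB

74.53 TB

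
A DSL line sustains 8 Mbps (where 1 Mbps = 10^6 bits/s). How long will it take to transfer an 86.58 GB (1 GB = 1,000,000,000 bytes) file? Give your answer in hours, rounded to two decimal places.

86.58 GB = 86,580,000,000 bytes = 692,640,000,000 bits
8 Mbps = 8,000,000 bits/s
time = 692,640,000,000 / 8,000,000 = 86,580.0000 s
86,580.0000 s / 3600 = 24.05 hours

24.05 hours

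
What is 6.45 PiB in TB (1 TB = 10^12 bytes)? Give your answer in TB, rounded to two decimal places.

7,262.05 TB

6.45 PiB = 6.45 × 2^50 bytes = 7,262,054,399,134,924.8 bytes
1 TB = 1,000,000,000,000 bytes
7,262,054,399,134,924.8 / 1,000,000,000,000 = 7,262.05 TB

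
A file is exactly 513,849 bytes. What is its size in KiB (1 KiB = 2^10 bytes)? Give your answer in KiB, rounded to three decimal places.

501.806 KiB

513,849 bytes given.
1 KiB = 1,024 bytes
513,849 / 1,024 = 501.806 KiB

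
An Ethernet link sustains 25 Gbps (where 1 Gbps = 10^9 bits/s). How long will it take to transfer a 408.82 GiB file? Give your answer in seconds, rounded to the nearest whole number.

408.82 GiB = 438,967,132,487.68 bytes = 3,511,737,059,901.44 bits
25 Gbps = 25,000,000,000 bits/s
time = 3,511,737,059,901.44 / 25,000,000,000 = 140 s

140 seconds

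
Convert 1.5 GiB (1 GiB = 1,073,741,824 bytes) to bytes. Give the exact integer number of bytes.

1.5 × 1,073,741,824 = 1,610,612,736 bytes

1,610,612,736 bytes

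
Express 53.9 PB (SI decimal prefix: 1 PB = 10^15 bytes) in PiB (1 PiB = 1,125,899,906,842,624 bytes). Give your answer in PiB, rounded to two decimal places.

47.87 PiB

53.9 PB × 1,000,000,000,000,000 bytes/PB = 53,900,000,000,000,000 bytes
1 PiB = 1,125,899,906,842,624 bytes
53,900,000,000,000,000 / 1,125,899,906,842,624 = 47.87 PiB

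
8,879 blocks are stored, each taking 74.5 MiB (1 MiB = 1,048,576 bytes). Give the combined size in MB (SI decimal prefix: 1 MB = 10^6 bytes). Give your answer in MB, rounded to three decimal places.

693,617.820 MB

Total = 8,879 × 74.5 MiB = 661485.5 MiB
= 661485.5 × 1,048,576 bytes = 693,617,819,648 bytes
1 MB = 1,000,000 bytes
693,617,819,648 / 1,000,000 = 693,617.820 MB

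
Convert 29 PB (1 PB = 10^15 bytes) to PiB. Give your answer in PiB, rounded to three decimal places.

29 PB × 1,000,000,000,000,000 bytes/PB = 29,000,000,000,000,000 bytes
1 PiB = 2^50 bytes = 1,125,899,906,842,624 bytes
29,000,000,000,000,000 / 1,125,899,906,842,624 = 25.757 PiB

25.757 PiB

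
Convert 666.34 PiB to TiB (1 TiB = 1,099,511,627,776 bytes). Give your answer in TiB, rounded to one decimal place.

666.34 PiB = 666.34 × 2^50 bytes = 750,232,143,925,514,076.16 bytes
1 TiB = 1,099,511,627,776 bytes
750,232,143,925,514,076.16 / 1,099,511,627,776 = 682,332.2 TiB

682,332.2 TiB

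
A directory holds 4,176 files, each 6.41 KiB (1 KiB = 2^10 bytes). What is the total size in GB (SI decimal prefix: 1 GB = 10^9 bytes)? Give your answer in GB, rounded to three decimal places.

Total = 4,176 × 6.41 KiB = 26768.16 KiB
= 26768.16 × 1,024 bytes = 27,410,595.84 bytes
1 GB = 1,000,000,000 bytes
27,410,595.84 / 1,000,000,000 = 0.027 GB

0.027 GB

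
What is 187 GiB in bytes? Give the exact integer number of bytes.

187 × 1,073,741,824 = 200,789,721,088 bytes  (1 GiB = 2^30 bytes)

200,789,721,088 bytes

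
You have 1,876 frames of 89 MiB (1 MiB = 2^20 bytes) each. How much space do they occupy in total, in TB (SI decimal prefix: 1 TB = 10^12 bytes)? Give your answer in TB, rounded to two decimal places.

Total = 1,876 × 89 MiB = 166,964 MiB
= 166,964 × 1,048,576 bytes = 175,074,443,264 bytes
1 TB = 1,000,000,000,000 bytes
175,074,443,264 / 1,000,000,000,000 = 0.18 TB

0.18 TB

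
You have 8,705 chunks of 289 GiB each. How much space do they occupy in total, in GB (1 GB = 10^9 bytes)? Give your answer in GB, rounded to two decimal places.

Total = 8,705 × 289 GiB = 2,515,745 GiB
= 2,515,745 × 1,073,741,824 bytes = 2,701,260,625,018,880 bytes
1 GB = 1,000,000,000 bytes
2,701,260,625,018,880 / 1,000,000,000 = 2,701,260.63 GB

2,701,260.63 GB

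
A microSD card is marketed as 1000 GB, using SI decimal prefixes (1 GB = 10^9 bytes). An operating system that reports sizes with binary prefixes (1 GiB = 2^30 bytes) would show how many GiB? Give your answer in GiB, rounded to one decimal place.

1000 GB = 1000 × 10^9 bytes = 1,000,000,000,000 bytes
1 GiB = 1,073,741,824 bytes
1,000,000,000,000 / 1,073,741,824 = 931.3 GiB

931.3 GiB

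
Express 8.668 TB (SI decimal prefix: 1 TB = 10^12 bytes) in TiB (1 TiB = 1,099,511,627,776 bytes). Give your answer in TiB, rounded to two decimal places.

8.668 TB = 8.668 × 10^12 bytes = 8,668,000,000,000 bytes
1 TiB = 1,099,511,627,776 bytes
8,668,000,000,000 / 1,099,511,627,776 = 7.88 TiB

7.88 TiB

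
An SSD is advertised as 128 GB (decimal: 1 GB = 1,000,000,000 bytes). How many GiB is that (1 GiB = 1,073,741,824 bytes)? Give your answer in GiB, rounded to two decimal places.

119.21 GiB

128 GB × 1,000,000,000 bytes/GB = 128,000,000,000 bytes
1 GiB = 1,073,741,824 bytes
128,000,000,000 / 1,073,741,824 = 119.21 GiB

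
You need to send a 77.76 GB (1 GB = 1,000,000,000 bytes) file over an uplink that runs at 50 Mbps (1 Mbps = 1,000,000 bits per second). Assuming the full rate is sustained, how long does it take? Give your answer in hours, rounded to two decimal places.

77.76 GB = 77,760,000,000 bytes = 622,080,000,000 bits
50 Mbps = 50,000,000 bits/s
time = 622,080,000,000 / 50,000,000 = 12,441.6000 s
12,441.6000 s / 3600 = 3.46 hours

3.46 hours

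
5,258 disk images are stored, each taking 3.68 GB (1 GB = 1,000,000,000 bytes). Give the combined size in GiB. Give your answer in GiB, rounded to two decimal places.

18,020.57 GiB

Total = 5,258 × 3.68 GB = 19349.44 GB
= 19349.44 × 1,000,000,000 bytes = 19,349,440,000,000 bytes
1 GiB = 1,073,741,824 bytes
19,349,440,000,000 / 1,073,741,824 = 18,020.57 GiB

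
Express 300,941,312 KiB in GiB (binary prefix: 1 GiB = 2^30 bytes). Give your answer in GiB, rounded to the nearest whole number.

300,941,312 KiB = 300,941,312 × 2^10 bytes = 308,163,903,488 bytes
1 GiB = 2^30 bytes = 1,073,741,824 bytes
308,163,903,488 / 1,073,741,824 = 287 GiB

287 GiB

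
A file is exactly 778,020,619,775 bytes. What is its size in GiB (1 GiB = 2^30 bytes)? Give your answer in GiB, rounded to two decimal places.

724.59 GiB

778,020,619,775 bytes given.
1 GiB = 2^30 bytes = 1,073,741,824 bytes
778,020,619,775 / 1,073,741,824 = 724.59 GiB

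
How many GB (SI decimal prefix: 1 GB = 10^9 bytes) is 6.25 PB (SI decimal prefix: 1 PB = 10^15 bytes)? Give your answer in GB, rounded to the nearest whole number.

6,250,000 GB

6.25 PB × 1,000,000,000,000,000 bytes/PB = 6,250,000,000,000,000 bytes
1 GB = 10^9 bytes = 1,000,000,000 bytes
6,250,000,000,000,000 / 1,000,000,000 = 6,250,000 GB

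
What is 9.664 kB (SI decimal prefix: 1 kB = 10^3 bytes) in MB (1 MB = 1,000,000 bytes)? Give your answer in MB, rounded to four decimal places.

0.0097 MB

9.664 kB × 1,000 bytes/kB = 9,664 bytes
1 MB = 10^6 bytes = 1,000,000 bytes
9,664 / 1,000,000 = 0.0097 MB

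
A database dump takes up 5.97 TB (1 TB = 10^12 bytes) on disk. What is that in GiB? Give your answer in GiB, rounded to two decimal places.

5.97 TB × 1,000,000,000,000 bytes/TB = 5,970,000,000,000 bytes
1 GiB = 1,073,741,824 bytes
5,970,000,000,000 / 1,073,741,824 = 5,560.00 GiB

5,560.00 GiB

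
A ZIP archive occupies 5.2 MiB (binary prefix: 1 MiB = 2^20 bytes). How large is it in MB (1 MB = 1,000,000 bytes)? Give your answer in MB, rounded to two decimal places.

5.2 MiB = 5.2 × 2^20 bytes = 5,452,595.2 bytes
1 MB = 1,000,000 bytes
5,452,595.2 / 1,000,000 = 5.45 MB

5.45 MB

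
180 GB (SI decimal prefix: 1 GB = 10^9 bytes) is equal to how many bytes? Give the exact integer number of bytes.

180 × 1,000,000,000 = 180,000,000,000 bytes  (1 GB = 10^9 bytes)

180,000,000,000 bytes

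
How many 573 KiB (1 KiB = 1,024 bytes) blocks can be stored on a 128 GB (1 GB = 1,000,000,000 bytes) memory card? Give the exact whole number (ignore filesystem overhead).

Capacity: 128 GB = 128,000,000,000 bytes
Per item: 573 KiB = 586,752 bytes
⌊128,000,000,000 / 586,752⌋ = 218,150

218,150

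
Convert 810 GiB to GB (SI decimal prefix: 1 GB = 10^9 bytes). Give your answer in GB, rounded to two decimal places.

810 GiB × 1,073,741,824 bytes/GiB = 869,730,877,440 bytes
1 GB = 1,000,000,000 bytes
869,730,877,440 / 1,000,000,000 = 869.73 GB

869.73 GB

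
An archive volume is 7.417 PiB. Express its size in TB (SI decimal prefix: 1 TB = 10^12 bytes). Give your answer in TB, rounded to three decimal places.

7.417 PiB = 7.417 × 2^50 bytes = 8,350,799,609,051,742.208 bytes
1 TB = 10^12 bytes = 1,000,000,000,000 bytes
8,350,799,609,051,742.208 / 1,000,000,000,000 = 8,350.800 TB

8,350.800 TB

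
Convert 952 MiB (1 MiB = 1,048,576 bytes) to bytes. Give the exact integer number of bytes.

952 × 1,048,576 = 998,244,352 bytes

998,244,352 bytes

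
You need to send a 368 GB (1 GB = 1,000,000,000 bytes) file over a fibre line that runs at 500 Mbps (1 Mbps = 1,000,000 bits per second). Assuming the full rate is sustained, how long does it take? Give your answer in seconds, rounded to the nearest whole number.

5,888 seconds

368 GB = 368,000,000,000 bytes = 2,944,000,000,000 bits
500 Mbps = 500,000,000 bits/s
time = 2,944,000,000,000 / 500,000,000 = 5,888 s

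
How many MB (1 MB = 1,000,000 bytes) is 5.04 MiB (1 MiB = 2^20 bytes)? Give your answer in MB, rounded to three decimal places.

5.285 MB

5.04 MiB = 5.04 × 2^20 bytes = 5,284,823.04 bytes
1 MB = 10^6 bytes = 1,000,000 bytes
5,284,823.04 / 1,000,000 = 5.285 MB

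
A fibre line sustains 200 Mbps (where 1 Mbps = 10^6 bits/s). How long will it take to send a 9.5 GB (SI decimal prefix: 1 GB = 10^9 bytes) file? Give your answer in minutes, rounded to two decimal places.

9.5 GB = 9,500,000,000 bytes = 76,000,000,000 bits
200 Mbps = 200,000,000 bits/s
time = 76,000,000,000 / 200,000,000 = 380.000 s
380.000 s / 60 = 6.33 minutes

6.33 minutes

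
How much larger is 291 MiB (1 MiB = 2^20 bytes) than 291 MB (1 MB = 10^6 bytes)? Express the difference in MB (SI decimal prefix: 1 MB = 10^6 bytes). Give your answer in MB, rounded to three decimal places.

14.136 MB

291 MiB = 291 × 1,048,576 = 305,135,616 bytes
291 MB = 291 × 1,000,000 = 291,000,000 bytes
difference = 14,135,616 bytes
14,135,616 / 1,000,000 = 14.136 MB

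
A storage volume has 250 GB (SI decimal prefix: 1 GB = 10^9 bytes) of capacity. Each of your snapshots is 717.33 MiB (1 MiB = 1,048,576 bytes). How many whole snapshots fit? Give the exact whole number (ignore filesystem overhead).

332

Capacity: 250 GB = 250,000,000,000 bytes
Per item: 717.33 MiB = 752,175,022.08 bytes
⌊250,000,000,000 / 752,175,022.08⌋ = 332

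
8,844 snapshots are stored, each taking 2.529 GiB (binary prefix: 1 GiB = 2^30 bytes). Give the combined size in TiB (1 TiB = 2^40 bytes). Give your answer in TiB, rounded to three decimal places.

Total = 8,844 × 2.529 GiB = 22366.476 GiB
= 22366.476 × 1,073,741,824 bytes = 24,015,820,736,692.224 bytes
1 TiB = 1,099,511,627,776 bytes
24,015,820,736,692.224 / 1,099,511,627,776 = 21.842 TiB

21.842 TiB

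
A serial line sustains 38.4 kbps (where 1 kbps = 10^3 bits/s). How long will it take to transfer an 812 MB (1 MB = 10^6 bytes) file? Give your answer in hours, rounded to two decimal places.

46.99 hours

812 MB = 812,000,000 bytes = 6,496,000,000 bits
38.4 kbps = 38,400 bits/s
time = 6,496,000,000 / 38,400 = 169,166.6667 s
169,166.6667 s / 3600 = 46.99 hours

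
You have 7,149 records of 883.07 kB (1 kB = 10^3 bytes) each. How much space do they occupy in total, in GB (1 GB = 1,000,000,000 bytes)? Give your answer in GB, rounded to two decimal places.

6.31 GB

Total = 7,149 × 883.07 kB = 6313067.43 kB
= 6313067.43 × 1,000 bytes = 6,313,067,430 bytes
1 GB = 1,000,000,000 bytes
6,313,067,430 / 1,000,000,000 = 6.31 GB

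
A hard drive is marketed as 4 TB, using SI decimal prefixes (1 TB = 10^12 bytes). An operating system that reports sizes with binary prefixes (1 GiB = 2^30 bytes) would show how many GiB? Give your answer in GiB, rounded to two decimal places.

3,725.29 GiB

4 TB × 1,000,000,000,000 bytes/TB = 4,000,000,000,000 bytes
1 GiB = 2^30 bytes = 1,073,741,824 bytes
4,000,000,000,000 / 1,073,741,824 = 3,725.29 GiB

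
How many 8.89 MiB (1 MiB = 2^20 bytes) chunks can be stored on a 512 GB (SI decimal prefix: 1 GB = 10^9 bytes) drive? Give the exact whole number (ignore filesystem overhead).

54,924

Capacity: 512 GB = 512,000,000,000 bytes
Per item: 8.89 MiB = 9,321,840.64 bytes
⌊512,000,000,000 / 9,321,840.64⌋ = 54,924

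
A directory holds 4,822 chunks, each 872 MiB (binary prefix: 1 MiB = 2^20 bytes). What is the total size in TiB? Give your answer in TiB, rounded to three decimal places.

Total = 4,822 × 872 MiB = 4,204,784 MiB
= 4,204,784 × 1,048,576 bytes = 4,409,035,587,584 bytes
1 TiB = 1,099,511,627,776 bytes
4,409,035,587,584 / 1,099,511,627,776 = 4.010 TiB

4.010 TiB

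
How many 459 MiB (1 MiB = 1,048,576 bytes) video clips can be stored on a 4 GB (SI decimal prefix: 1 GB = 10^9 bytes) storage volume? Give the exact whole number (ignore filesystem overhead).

8

Capacity: 4 GB = 4,000,000,000 bytes
Per item: 459 MiB = 481,296,384 bytes
⌊4,000,000,000 / 481,296,384⌋ = 8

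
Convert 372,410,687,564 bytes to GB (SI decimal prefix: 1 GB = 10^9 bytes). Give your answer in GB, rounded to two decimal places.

372.41 GB

372,410,687,564 bytes given.
1 GB = 10^9 bytes = 1,000,000,000 bytes
372,410,687,564 / 1,000,000,000 = 372.41 GB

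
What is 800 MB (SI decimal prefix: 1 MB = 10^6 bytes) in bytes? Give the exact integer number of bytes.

800 × 1,000,000 = 800,000,000 bytes

800,000,000 bytes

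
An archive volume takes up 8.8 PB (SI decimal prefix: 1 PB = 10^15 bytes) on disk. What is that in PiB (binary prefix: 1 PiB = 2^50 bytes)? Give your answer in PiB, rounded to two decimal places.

7.82 PiB

8.8 PB = 8.8 × 10^15 bytes = 8,800,000,000,000,000 bytes
1 PiB = 1,125,899,906,842,624 bytes
8,800,000,000,000,000 / 1,125,899,906,842,624 = 7.82 PiB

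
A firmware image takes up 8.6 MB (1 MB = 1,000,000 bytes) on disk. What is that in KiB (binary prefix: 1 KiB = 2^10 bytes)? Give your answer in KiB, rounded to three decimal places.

8,398.438 KiB

8.6 MB × 1,000,000 bytes/MB = 8,600,000 bytes
1 KiB = 1,024 bytes
8,600,000 / 1,024 = 8,398.438 KiB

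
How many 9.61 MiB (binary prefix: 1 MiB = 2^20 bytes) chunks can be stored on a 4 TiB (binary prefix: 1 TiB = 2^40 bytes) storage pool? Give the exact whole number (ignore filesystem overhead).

Capacity: 4 TiB = 4,398,046,511,104 bytes
Per item: 9.61 MiB = 10,076,815.36 bytes
⌊4,398,046,511,104 / 10,076,815.36⌋ = 436,452

436,452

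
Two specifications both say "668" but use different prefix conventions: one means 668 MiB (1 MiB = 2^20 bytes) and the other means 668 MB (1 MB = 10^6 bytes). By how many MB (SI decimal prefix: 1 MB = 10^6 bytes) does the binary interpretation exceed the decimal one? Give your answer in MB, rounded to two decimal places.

668 MiB = 668 × 1,048,576 = 700,448,768 bytes
668 MB = 668 × 1,000,000 = 668,000,000 bytes
difference = 32,448,768 bytes
32,448,768 / 1,000,000 = 32.45 MB

32.45 MB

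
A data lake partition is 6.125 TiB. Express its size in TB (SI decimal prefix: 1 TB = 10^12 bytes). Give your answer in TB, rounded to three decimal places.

6.735 TB

6.125 TiB = 6.125 × 2^40 bytes = 6,734,508,720,128 bytes
1 TB = 1,000,000,000,000 bytes
6,734,508,720,128 / 1,000,000,000,000 = 6.735 TB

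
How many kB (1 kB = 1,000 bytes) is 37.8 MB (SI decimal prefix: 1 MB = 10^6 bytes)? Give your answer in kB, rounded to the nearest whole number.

37,800 kB

37.8 MB = 37.8 × 10^6 bytes = 37,800,000 bytes
1 kB = 1,000 bytes
37,800,000 / 1,000 = 37,800 kB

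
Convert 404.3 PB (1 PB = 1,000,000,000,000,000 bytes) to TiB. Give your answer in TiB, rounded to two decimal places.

367,708.71 TiB

404.3 PB = 404.3 × 10^15 bytes = 404,300,000,000,000,000 bytes
1 TiB = 2^40 bytes = 1,099,511,627,776 bytes
404,300,000,000,000,000 / 1,099,511,627,776 = 367,708.71 TiB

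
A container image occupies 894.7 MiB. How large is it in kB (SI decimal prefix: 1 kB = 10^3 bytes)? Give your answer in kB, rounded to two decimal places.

938,160.95 kB

894.7 MiB × 1,048,576 bytes/MiB = 938,160,947.2 bytes
1 kB = 10^3 bytes = 1,000 bytes
938,160,947.2 / 1,000 = 938,160.95 kB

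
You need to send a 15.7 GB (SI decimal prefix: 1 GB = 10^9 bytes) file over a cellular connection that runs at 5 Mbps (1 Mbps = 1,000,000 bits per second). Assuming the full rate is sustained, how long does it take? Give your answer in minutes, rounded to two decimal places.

15.7 GB = 15,700,000,000 bytes = 125,600,000,000 bits
5 Mbps = 5,000,000 bits/s
time = 125,600,000,000 / 5,000,000 = 25,120.000 s
25,120.000 s / 60 = 418.67 minutes

418.67 minutes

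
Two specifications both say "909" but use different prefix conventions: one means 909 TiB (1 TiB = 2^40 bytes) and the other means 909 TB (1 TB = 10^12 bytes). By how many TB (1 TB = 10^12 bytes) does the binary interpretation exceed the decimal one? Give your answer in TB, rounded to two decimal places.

909 TiB = 909 × 1,099,511,627,776 = 999,456,069,648,384 bytes
909 TB = 909 × 1,000,000,000,000 = 909,000,000,000,000 bytes
difference = 90,456,069,648,384 bytes
90,456,069,648,384 / 1,000,000,000,000 = 90.46 TB

90.46 TB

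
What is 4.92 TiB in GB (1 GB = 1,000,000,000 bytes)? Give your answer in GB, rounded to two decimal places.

4.92 TiB × 1,099,511,627,776 bytes/TiB = 5,409,597,208,657.92 bytes
1 GB = 10^9 bytes = 1,000,000,000 bytes
5,409,597,208,657.92 / 1,000,000,000 = 5,409.60 GB

5,409.60 GB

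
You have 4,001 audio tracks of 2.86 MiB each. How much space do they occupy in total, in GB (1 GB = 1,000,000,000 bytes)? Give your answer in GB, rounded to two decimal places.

Total = 4,001 × 2.86 MiB = 11442.86 MiB
= 11442.86 × 1,048,576 bytes = 11,998,708,367.36 bytes
1 GB = 1,000,000,000 bytes
11,998,708,367.36 / 1,000,000,000 = 12.00 GB

12.00 GB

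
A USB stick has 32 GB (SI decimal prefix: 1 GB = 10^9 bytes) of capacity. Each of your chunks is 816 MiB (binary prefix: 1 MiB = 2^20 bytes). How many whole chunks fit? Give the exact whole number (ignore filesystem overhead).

37

Capacity: 32 GB = 32,000,000,000 bytes
Per item: 816 MiB = 855,638,016 bytes
⌊32,000,000,000 / 855,638,016⌋ = 37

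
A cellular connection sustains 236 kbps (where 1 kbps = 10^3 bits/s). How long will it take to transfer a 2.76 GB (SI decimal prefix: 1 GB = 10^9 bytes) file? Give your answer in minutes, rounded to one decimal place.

1,559.3 minutes

2.76 GB = 2,760,000,000 bytes = 22,080,000,000 bits
236 kbps = 236,000 bits/s
time = 22,080,000,000 / 236,000 = 93,559.32 s
93,559.32 s / 60 = 1,559.3 minutes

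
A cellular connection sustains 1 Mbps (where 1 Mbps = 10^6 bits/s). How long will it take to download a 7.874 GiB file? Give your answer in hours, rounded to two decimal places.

18.79 hours

7.874 GiB = 8,454,643,122.176 bytes = 67,637,144,977.408 bits
1 Mbps = 1,000,000 bits/s
time = 67,637,144,977.408 / 1,000,000 = 67,637.1450 s
67,637.1450 s / 3600 = 18.79 hours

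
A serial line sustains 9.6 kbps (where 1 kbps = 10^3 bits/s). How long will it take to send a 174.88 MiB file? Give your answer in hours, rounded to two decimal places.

174.88 MiB = 183,374,970.88 bytes = 1,466,999,767.04 bits
9.6 kbps = 9,600 bits/s
time = 1,466,999,767.04 / 9,600 = 152,812.4757 s
152,812.4757 s / 3600 = 42.45 hours

42.45 hours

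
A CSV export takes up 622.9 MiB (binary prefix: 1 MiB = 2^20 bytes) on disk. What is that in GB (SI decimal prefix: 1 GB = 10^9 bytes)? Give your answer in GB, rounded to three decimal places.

622.9 MiB = 622.9 × 2^20 bytes = 653,157,990.4 bytes
1 GB = 10^9 bytes = 1,000,000,000 bytes
653,157,990.4 / 1,000,000,000 = 0.653 GB

0.653 GB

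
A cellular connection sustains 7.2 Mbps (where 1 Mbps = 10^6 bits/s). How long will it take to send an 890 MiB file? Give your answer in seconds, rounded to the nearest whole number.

890 MiB = 933,232,640 bytes = 7,465,861,120 bits
7.2 Mbps = 7,200,000 bits/s
time = 7,465,861,120 / 7,200,000 = 1,037 s

1,037 seconds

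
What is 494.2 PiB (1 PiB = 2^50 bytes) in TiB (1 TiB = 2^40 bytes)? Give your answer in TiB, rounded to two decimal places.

494.2 PiB = 494.2 × 2^50 bytes = 556,419,733,961,624,780.8 bytes
1 TiB = 2^40 bytes = 1,099,511,627,776 bytes
556,419,733,961,624,780.8 / 1,099,511,627,776 = 506,060.80 TiB

506,060.80 TiB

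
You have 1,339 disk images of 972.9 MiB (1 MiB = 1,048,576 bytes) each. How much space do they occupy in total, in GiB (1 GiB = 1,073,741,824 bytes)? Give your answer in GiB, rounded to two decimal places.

Total = 1,339 × 972.9 MiB = 1302713.1 MiB
= 1302713.1 × 1,048,576 bytes = 1,365,993,691,545.6 bytes
1 GiB = 1,073,741,824 bytes
1,365,993,691,545.6 / 1,073,741,824 = 1,272.18 GiB

1,272.18 GiB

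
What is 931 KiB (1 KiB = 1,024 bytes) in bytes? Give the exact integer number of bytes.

931 × 1,024 = 953,344 bytes  (1 KiB = 2^10 bytes)

953,344 bytes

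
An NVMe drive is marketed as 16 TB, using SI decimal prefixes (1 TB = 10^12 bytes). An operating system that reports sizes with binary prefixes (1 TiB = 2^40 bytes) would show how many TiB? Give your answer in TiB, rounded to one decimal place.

16 TB × 1,000,000,000,000 bytes/TB = 16,000,000,000,000 bytes
1 TiB = 1,099,511,627,776 bytes
16,000,000,000,000 / 1,099,511,627,776 = 14.6 TiB

14.6 TiB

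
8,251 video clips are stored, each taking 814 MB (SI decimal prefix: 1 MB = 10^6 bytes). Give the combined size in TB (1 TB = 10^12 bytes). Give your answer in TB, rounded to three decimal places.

6.716 TB

Total = 8,251 × 814 MB = 6,716,314 MB
= 6,716,314 × 1,000,000 bytes = 6,716,314,000,000 bytes
1 TB = 1,000,000,000,000 bytes
6,716,314,000,000 / 1,000,000,000,000 = 6.716 TB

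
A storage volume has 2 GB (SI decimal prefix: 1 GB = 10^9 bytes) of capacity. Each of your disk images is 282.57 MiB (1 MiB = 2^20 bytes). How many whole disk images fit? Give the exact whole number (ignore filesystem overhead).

Capacity: 2 GB = 2,000,000,000 bytes
Per item: 282.57 MiB = 296,296,120.32 bytes
⌊2,000,000,000 / 296,296,120.32⌋ = 6

6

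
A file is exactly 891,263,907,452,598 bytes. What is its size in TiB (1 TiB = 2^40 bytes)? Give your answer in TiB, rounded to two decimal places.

810.60 TiB

891,263,907,452,598 bytes given.
1 TiB = 2^40 bytes = 1,099,511,627,776 bytes
891,263,907,452,598 / 1,099,511,627,776 = 810.60 TiB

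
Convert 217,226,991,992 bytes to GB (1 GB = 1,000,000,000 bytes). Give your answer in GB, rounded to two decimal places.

217,226,991,992 bytes given.
1 GB = 10^9 bytes = 1,000,000,000 bytes
217,226,991,992 / 1,000,000,000 = 217.23 GB

217.23 GB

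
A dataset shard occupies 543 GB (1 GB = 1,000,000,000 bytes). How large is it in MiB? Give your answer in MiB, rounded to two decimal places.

517,845.15 MiB

543 GB × 1,000,000,000 bytes/GB = 543,000,000,000 bytes
1 MiB = 2^20 bytes = 1,048,576 bytes
543,000,000,000 / 1,048,576 = 517,845.15 MiB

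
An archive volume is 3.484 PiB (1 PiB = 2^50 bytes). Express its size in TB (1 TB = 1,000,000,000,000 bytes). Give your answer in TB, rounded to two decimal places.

3,922.64 TB

3.484 PiB = 3.484 × 2^50 bytes = 3,922,635,275,439,702.016 bytes
1 TB = 1,000,000,000,000 bytes
3,922,635,275,439,702.016 / 1,000,000,000,000 = 3,922.64 TB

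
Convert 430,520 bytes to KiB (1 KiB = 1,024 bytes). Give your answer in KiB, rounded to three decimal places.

430,520 bytes given.
1 KiB = 2^10 bytes = 1,024 bytes
430,520 / 1,024 = 420.430 KiB

420.430 KiB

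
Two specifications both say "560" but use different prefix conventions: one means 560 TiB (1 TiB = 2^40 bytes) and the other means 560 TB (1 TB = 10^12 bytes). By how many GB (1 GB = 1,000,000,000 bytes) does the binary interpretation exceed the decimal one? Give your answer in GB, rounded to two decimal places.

560 TiB = 560 × 1,099,511,627,776 = 615,726,511,554,560 bytes
560 TB = 560 × 1,000,000,000,000 = 560,000,000,000,000 bytes
difference = 55,726,511,554,560 bytes
55,726,511,554,560 / 1,000,000,000 = 55,726.51 GB

55,726.51 GB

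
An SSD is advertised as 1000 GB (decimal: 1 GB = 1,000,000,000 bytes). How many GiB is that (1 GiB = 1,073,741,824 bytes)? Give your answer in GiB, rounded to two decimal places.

931.32 GiB

1000 GB × 1,000,000,000 bytes/GB = 1,000,000,000,000 bytes
1 GiB = 1,073,741,824 bytes
1,000,000,000,000 / 1,073,741,824 = 931.32 GiB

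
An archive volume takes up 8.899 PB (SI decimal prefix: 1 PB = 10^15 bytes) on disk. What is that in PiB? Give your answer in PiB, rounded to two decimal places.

7.90 PiB

8.899 PB = 8.899 × 10^15 bytes = 8,899,000,000,000,000 bytes
1 PiB = 2^50 bytes = 1,125,899,906,842,624 bytes
8,899,000,000,000,000 / 1,125,899,906,842,624 = 7.90 PiB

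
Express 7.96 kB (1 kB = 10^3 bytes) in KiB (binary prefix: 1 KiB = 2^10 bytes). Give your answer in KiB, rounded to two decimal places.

7.77 KiB

7.96 kB = 7.96 × 10^3 bytes = 7,960 bytes
1 KiB = 1,024 bytes
7,960 / 1,024 = 7.77 KiB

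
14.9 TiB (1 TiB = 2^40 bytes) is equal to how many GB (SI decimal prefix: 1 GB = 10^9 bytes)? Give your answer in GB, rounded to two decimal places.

14.9 TiB = 14.9 × 2^40 bytes = 16,382,723,253,862.4 bytes
1 GB = 1,000,000,000 bytes
16,382,723,253,862.4 / 1,000,000,000 = 16,382.72 GB

16,382.72 GB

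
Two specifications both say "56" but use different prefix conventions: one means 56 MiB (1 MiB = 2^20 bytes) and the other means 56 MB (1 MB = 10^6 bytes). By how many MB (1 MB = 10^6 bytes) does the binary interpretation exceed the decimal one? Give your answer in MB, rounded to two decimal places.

56 MiB = 56 × 1,048,576 = 58,720,256 bytes
56 MB = 56 × 1,000,000 = 56,000,000 bytes
difference = 2,720,256 bytes
2,720,256 / 1,000,000 = 2.72 MB

2.72 MB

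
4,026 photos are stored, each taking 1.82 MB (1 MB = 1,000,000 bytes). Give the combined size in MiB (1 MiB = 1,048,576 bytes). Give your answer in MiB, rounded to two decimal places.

Total = 4,026 × 1.82 MB = 7327.32 MB
= 7327.32 × 1,000,000 bytes = 7,327,320,000 bytes
1 MiB = 1,048,576 bytes
7,327,320,000 / 1,048,576 = 6,987.88 MiB

6,987.88 MiB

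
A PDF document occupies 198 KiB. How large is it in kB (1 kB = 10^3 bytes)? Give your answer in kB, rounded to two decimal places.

198 KiB × 1,024 bytes/KiB = 202,752 bytes
1 kB = 10^3 bytes = 1,000 bytes
202,752 / 1,000 = 202.75 kB

202.75 kB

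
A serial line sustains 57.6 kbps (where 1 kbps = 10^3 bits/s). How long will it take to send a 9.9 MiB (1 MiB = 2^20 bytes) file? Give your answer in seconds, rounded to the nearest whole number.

9.9 MiB = 10,380,902.4 bytes = 83,047,219.2 bits
57.6 kbps = 57,600 bits/s
time = 83,047,219.2 / 57,600 = 1,442 s

1,442 seconds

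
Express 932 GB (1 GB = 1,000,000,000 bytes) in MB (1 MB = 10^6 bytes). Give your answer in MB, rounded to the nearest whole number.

932,000 MB

932 GB = 932 × 10^9 bytes = 932,000,000,000 bytes
1 MB = 1,000,000 bytes
932,000,000,000 / 1,000,000 = 932,000 MB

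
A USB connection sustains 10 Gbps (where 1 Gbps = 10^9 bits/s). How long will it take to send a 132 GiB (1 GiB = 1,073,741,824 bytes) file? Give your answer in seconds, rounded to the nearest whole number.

113 seconds

132 GiB = 141,733,920,768 bytes = 1,133,871,366,144 bits
10 Gbps = 10,000,000,000 bits/s
time = 1,133,871,366,144 / 10,000,000,000 = 113 s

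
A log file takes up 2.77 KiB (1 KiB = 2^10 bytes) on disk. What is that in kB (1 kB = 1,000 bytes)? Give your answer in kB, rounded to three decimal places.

2.77 KiB = 2.77 × 2^10 bytes = 2,836.48 bytes
1 kB = 1,000 bytes
2,836.48 / 1,000 = 2.836 kB

2.836 kB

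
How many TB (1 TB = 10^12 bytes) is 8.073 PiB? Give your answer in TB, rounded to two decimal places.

8.073 PiB = 8.073 × 2^50 bytes = 9,089,389,947,940,503.552 bytes
1 TB = 10^12 bytes = 1,000,000,000,000 bytes
9,089,389,947,940,503.552 / 1,000,000,000,000 = 9,089.39 TB

9,089.39 TB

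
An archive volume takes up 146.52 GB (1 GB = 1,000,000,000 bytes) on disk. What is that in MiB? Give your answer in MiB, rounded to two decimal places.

146.52 GB × 1,000,000,000 bytes/GB = 146,520,000,000 bytes
1 MiB = 2^20 bytes = 1,048,576 bytes
146,520,000,000 / 1,048,576 = 139,732.36 MiB

139,732.36 MiB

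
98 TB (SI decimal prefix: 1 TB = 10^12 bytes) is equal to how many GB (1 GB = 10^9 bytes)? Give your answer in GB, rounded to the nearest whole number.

98 TB = 98 × 10^12 bytes = 98,000,000,000,000 bytes
1 GB = 1,000,000,000 bytes
98,000,000,000,000 / 1,000,000,000 = 98,000 GB

98,000 GB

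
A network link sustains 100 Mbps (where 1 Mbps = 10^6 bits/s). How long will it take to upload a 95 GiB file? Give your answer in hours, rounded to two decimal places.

95 GiB = 102,005,473,280 bytes = 816,043,786,240 bits
100 Mbps = 100,000,000 bits/s
time = 816,043,786,240 / 100,000,000 = 8,160.4379 s
8,160.4379 s / 3600 = 2.27 hours

2.27 hours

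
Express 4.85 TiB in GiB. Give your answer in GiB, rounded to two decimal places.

4,966.40 GiB

4.85 TiB = 4.85 × 2^40 bytes = 5,332,631,394,713.6 bytes
1 GiB = 1,073,741,824 bytes
5,332,631,394,713.6 / 1,073,741,824 = 4,966.40 GiB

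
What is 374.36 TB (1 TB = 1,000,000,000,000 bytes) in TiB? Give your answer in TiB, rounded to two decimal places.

374.36 TB × 1,000,000,000,000 bytes/TB = 374,360,000,000,000 bytes
1 TiB = 2^40 bytes = 1,099,511,627,776 bytes
374,360,000,000,000 / 1,099,511,627,776 = 340.48 TiB

340.48 TiB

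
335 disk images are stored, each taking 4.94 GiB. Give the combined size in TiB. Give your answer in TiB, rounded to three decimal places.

Total = 335 × 4.94 GiB = 1654.9 GiB
= 1654.9 × 1,073,741,824 bytes = 1,776,935,344,537.6 bytes
1 TiB = 1,099,511,627,776 bytes
1,776,935,344,537.6 / 1,099,511,627,776 = 1.616 TiB

1.616 TiB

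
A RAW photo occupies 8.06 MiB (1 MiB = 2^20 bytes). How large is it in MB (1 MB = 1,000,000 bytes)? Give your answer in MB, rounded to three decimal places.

8.452 MB

8.06 MiB × 1,048,576 bytes/MiB = 8,451,522.56 bytes
1 MB = 1,000,000 bytes
8,451,522.56 / 1,000,000 = 8.452 MB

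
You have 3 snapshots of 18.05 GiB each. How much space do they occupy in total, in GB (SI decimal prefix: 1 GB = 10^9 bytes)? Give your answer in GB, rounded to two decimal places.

58.14 GB

Total = 3 × 18.05 GiB = 54.15 GiB
= 54.15 × 1,073,741,824 bytes = 58,143,119,769.6 bytes
1 GB = 1,000,000,000 bytes
58,143,119,769.6 / 1,000,000,000 = 58.14 GB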